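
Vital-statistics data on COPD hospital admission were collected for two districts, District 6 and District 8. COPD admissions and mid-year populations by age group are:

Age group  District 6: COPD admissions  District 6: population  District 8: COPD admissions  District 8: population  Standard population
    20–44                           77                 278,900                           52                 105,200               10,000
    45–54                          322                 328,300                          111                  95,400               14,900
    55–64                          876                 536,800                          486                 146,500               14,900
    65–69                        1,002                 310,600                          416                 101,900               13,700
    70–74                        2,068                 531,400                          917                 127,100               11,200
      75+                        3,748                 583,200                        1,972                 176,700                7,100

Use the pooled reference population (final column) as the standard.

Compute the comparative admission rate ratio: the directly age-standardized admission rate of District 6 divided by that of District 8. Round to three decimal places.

0.609

Age-specific rates per 10,000 for District 6: 2.76, 9.81, 16.32, 32.26, 38.92, 64.27.
For District 8: 4.94, 11.64, 33.17, 40.82, 72.15, 111.60.
Standard total = 71,800; weights = 0.1393, 0.2075, 0.2075, 0.1908, 0.1560, 0.0989.
District 6: 0.1393×2.76 + 0.2075×9.81 + 0.2075×16.32 + 0.1908×32.26 + 0.1560×38.92 + 0.0989×64.27 = 24.3874 per 10,000.
District 8: 0.1393×4.94 + 0.2075×11.64 + 0.2075×33.17 + 0.1908×40.82 + 0.1560×72.15 + 0.0989×111.60 = 40.0670 per 10,000.
Ratio = 24.3874 ÷ 40.0670 = 0.60867.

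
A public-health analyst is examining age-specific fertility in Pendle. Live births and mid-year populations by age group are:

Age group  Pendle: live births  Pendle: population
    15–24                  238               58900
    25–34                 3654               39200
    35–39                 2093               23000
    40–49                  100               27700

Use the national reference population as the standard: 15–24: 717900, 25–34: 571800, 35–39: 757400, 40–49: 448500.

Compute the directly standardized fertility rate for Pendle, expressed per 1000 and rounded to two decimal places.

50.79

Age-specific rates per 1000 for Pendle: 4.041, 93.214, 91.000, 3.610.
Standard total = 2495600; weights = 0.2877, 0.2291, 0.3035, 0.1797.
Standardized rate: 0.2877×4.041 + 0.2291×93.214 + 0.3035×91.000 + 0.1797×3.610 = 50.7867 per 1000.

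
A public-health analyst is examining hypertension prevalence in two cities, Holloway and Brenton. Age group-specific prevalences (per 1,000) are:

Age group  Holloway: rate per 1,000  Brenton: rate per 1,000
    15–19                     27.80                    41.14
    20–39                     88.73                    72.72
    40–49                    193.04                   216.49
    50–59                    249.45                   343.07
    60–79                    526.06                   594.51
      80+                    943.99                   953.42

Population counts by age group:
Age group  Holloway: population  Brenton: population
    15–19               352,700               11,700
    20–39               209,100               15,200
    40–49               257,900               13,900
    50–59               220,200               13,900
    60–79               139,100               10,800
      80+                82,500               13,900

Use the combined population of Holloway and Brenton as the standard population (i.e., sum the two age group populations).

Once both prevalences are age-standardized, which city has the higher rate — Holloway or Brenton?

Combined standard total = 1,340,900; weights = 0.2718, 0.1673, 0.2027, 0.1746, 0.1118, 0.0719.
Holloway: 0.2718×27.80 + 0.1673×88.73 + 0.2027×193.04 + 0.1746×249.45 + 0.1118×526.06 + 0.0719×943.99 = 231.7503 per 1,000.
Brenton: 0.2718×41.14 + 0.1673×72.72 + 0.2027×216.49 + 0.1746×343.07 + 0.1118×594.51 + 0.0719×953.42 = 262.1254 per 1,000.

Brenton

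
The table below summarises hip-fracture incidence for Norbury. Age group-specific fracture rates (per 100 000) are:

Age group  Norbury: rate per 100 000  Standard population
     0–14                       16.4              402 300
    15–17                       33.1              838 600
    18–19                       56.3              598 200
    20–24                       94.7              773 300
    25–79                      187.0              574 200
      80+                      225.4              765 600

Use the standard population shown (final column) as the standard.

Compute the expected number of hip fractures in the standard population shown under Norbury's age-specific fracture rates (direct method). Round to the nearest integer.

Expected hip fractures = Σ (standard pop × age-specific rate ÷ 100 000)
= 402 300×16.4/100 000 + 838 600×33.1/100 000 + 598 200×56.3/100 000 + 773 300×94.7/100 000 + 574 200×187.0/100 000 + 765 600×225.4/100 000
= 65.98 + 277.58 + 336.79 + 732.32 + 1073.75 + 1725.66 = 4212.07.

4212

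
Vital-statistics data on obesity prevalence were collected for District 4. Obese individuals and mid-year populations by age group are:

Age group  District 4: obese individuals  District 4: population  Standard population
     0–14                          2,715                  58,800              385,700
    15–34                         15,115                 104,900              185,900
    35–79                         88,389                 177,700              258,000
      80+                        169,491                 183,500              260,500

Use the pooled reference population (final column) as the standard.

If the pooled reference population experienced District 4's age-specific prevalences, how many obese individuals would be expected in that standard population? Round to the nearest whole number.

413539

Age-specific rates per 1,000 for District 4: 46.173, 144.090, 497.406, 923.657.
Expected obese individuals = Σ (standard pop × age-specific rate ÷ 1,000)
= 385,700×46.173/1,000 + 185,900×144.090/1,000 + 258,000×497.406/1,000 + 260,500×923.657/1,000
= 17809.11 + 26786.26 + 128330.68 + 240612.56 = 413538.61.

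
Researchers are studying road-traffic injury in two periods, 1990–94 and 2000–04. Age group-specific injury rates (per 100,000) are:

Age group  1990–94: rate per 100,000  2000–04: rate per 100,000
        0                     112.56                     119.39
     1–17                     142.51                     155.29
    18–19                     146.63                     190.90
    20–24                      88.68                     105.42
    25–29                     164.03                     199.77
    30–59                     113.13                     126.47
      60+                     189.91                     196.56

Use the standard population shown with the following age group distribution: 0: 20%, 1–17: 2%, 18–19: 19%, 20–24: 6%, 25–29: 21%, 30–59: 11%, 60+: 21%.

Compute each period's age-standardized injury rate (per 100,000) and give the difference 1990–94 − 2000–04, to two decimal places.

-21.41

Standard weights: 0.20, 0.02, 0.19, 0.06, 0.21, 0.11, 0.21.
1990–94: 0.2000×112.56 + 0.0200×142.51 + 0.1900×146.63 + 0.0600×88.68 + 0.2100×164.03 + 0.1100×113.13 + 0.2100×189.91 = 145.3144 per 100,000.
2000–04: 0.2000×119.39 + 0.0200×155.29 + 0.1900×190.90 + 0.0600×105.42 + 0.2100×199.77 + 0.1100×126.47 + 0.2100×196.56 = 166.7210 per 100,000.
Difference = 145.3144 − 166.7210 = -21.4066.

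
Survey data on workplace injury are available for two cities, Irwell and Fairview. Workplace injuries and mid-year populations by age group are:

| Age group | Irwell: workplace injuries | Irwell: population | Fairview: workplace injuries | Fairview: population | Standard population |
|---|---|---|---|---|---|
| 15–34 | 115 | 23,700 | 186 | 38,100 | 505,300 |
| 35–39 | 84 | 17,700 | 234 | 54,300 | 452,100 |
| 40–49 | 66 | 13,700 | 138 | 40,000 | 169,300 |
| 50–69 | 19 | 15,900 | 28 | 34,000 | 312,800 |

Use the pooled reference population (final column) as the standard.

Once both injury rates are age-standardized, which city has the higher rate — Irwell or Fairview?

Age-specific rates per 10,000 for Irwell: 48.52, 47.46, 48.18, 11.95.
For Fairview: 48.82, 43.09, 34.50, 8.24.
Standard total = 1,439,500; weights = 0.3510, 0.3141, 0.1176, 0.2173.
Irwell: 0.3510×48.52 + 0.3141×47.46 + 0.1176×48.18 + 0.2173×11.95 = 40.2003 per 10,000.
Fairview: 0.3510×48.82 + 0.3141×43.09 + 0.1176×34.50 + 0.2173×8.24 = 36.5181 per 10,000.

Irwell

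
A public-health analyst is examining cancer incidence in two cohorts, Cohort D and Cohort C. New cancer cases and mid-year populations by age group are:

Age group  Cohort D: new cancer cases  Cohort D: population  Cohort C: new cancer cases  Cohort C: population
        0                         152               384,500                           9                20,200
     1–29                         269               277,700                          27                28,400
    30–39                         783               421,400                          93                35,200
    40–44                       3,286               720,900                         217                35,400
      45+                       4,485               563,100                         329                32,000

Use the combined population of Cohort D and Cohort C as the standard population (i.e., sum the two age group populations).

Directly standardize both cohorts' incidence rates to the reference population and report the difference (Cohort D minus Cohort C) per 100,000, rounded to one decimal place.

-116.7

Age-specific rates per 100,000 for Cohort D: 39.53, 96.87, 185.81, 455.82, 796.48.
For Cohort C: 44.55, 95.07, 264.20, 612.99, 1028.12.
Combined standard total = 2,518,800; weights = 0.1607, 0.1215, 0.1813, 0.3003, 0.2363.
Cohort D: 0.1607×39.53 + 0.1215×96.87 + 0.1813×185.81 + 0.3003×455.82 + 0.2363×796.48 = 376.8515 per 100,000.
Cohort C: 0.1607×44.55 + 0.1215×95.07 + 0.1813×264.20 + 0.3003×612.99 + 0.2363×1028.12 = 493.5735 per 100,000.
Difference = 376.8515 − 493.5735 = -116.7220.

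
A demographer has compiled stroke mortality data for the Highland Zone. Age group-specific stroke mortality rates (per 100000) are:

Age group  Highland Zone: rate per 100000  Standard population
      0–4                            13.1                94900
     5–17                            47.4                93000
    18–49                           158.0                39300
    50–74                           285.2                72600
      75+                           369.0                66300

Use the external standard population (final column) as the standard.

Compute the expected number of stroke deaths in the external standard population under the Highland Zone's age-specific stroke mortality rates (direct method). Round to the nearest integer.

570

Expected stroke deaths = Σ (standard pop × age-specific rate ÷ 100000)
= 94900×13.1/100000 + 93000×47.4/100000 + 39300×158.0/100000 + 72600×285.2/100000 + 66300×369.0/100000
= 12.43 + 44.08 + 62.09 + 207.06 + 244.65 = 570.31.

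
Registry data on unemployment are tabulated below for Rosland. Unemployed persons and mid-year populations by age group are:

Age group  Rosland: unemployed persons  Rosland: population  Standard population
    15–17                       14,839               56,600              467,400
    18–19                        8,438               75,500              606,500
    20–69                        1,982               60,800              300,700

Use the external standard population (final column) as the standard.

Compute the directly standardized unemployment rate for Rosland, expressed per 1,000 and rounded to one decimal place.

Age-specific rates per 1,000 for Rosland: 262.173, 111.762, 32.599.
Standard total = 1,374,600; weights = 0.3400, 0.4412, 0.2188.
Standardized rate: 0.3400×262.173 + 0.4412×111.762 + 0.2188×32.599 = 145.5882 per 1,000.

145.6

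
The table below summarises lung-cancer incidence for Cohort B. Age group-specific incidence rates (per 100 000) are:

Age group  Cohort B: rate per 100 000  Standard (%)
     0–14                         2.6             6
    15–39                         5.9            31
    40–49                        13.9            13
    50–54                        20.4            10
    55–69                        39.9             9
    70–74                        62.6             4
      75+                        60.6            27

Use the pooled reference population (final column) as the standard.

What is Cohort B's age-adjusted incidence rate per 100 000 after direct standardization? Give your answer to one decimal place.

Standard weights: 0.06, 0.31, 0.13, 0.10, 0.09, 0.04, 0.27.
Standardized rate: 0.0600×2.6 + 0.3100×5.9 + 0.1300×13.9 + 0.1000×20.4 + 0.0900×39.9 + 0.0400×62.6 + 0.2700×60.6 = 28.2890 per 100 000.

28.3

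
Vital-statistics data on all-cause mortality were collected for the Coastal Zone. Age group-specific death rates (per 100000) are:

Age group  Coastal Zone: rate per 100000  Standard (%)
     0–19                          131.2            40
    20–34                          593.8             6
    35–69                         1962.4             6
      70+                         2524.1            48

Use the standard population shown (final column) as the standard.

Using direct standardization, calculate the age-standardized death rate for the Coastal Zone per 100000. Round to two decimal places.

Standard weights: 0.40, 0.06, 0.06, 0.48.
Standardized rate: 0.4000×131.2 + 0.0600×593.8 + 0.0600×1962.4 + 0.4800×2524.1 = 1417.4200 per 100000.

1417.42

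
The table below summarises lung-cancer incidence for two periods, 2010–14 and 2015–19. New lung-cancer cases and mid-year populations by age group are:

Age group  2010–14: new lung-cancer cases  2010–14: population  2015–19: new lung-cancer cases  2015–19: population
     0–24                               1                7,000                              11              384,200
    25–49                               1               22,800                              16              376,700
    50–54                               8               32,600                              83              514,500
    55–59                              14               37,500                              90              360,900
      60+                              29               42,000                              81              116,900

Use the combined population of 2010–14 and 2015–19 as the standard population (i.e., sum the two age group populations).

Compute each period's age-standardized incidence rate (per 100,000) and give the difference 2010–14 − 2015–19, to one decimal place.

Age-specific rates per 100,000 for 2010–14: 14.29, 4.39, 24.54, 37.33, 69.05.
For 2015–19: 2.86, 4.25, 16.13, 24.94, 69.29.
Combined standard total = 1,895,100; weights = 0.2064, 0.2108, 0.2887, 0.2102, 0.0838.
2010–14: 0.2064×14.29 + 0.2108×4.39 + 0.2887×24.54 + 0.2102×37.33 + 0.0838×69.05 = 24.5960 per 100,000.
2015–19: 0.2064×2.86 + 0.2108×4.25 + 0.2887×16.13 + 0.2102×24.94 + 0.0838×69.29 = 17.1960 per 100,000.
Difference = 24.5960 − 17.1960 = 7.4000.

7.4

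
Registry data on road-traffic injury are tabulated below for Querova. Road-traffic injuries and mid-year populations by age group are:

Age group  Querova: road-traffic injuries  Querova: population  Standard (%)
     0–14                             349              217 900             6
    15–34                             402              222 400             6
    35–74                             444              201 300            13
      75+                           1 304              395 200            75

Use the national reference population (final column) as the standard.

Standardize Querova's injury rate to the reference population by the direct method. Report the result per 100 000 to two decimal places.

296.60

Age-specific rates per 100 000 for Querova: 160.17, 180.76, 220.57, 329.96.
Standard weights: 0.06, 0.06, 0.13, 0.75.
Standardized rate: 0.0600×160.17 + 0.0600×180.76 + 0.1300×220.57 + 0.7500×329.96 = 296.5985 per 100 000.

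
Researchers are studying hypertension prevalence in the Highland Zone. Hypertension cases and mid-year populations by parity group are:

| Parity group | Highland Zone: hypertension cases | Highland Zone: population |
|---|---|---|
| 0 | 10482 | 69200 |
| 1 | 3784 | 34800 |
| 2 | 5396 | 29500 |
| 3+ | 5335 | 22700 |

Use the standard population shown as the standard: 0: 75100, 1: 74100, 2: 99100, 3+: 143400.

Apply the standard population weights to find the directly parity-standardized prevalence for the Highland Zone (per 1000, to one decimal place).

Parity-specific rates per 1000 for the Highland Zone: 151.474, 108.736, 182.915, 235.022.
Standard total = 391700; weights = 0.1917, 0.1892, 0.2530, 0.3661.
Standardized rate: 0.1917×151.474 + 0.1892×108.736 + 0.2530×182.915 + 0.3661×235.022 = 181.9302 per 1000.

181.9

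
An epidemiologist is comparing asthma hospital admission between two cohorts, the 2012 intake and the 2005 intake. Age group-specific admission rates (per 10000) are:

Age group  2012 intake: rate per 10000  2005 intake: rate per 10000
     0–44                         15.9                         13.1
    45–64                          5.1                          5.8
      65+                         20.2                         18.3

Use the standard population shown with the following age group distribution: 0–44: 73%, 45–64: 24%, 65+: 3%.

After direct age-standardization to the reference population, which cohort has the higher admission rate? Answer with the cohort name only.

2012 intake

Standard weights: 0.73, 0.24, 0.03.
The 2012 intake: 0.7300×15.9 + 0.2400×5.1 + 0.0300×20.2 = 13.4370 per 10000.
The 2005 intake: 0.7300×13.1 + 0.2400×5.8 + 0.0300×18.3 = 11.5040 per 10000.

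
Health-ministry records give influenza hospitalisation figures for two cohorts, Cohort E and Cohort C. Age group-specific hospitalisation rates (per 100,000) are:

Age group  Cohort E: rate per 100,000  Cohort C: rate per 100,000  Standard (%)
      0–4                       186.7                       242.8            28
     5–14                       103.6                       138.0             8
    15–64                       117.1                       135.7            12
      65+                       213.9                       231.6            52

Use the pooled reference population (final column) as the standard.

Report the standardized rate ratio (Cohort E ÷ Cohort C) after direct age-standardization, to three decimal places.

0.861

Standard weights: 0.28, 0.08, 0.12, 0.52.
Cohort E: 0.2800×186.7 + 0.0800×103.6 + 0.1200×117.1 + 0.5200×213.9 = 185.8440 per 100,000.
Cohort C: 0.2800×242.8 + 0.0800×138.0 + 0.1200×135.7 + 0.5200×231.6 = 215.7400 per 100,000.
Ratio = 185.8440 ÷ 215.7400 = 0.86143.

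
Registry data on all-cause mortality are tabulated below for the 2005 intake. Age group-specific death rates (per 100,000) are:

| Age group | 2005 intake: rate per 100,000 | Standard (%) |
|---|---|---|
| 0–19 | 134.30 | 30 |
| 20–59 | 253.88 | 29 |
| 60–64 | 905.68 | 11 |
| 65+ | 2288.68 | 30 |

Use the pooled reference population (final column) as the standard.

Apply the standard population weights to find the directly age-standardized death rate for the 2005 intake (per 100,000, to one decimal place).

Standard weights: 0.30, 0.29, 0.11, 0.30.
Standardized rate: 0.3000×134.30 + 0.2900×253.88 + 0.1100×905.68 + 0.3000×2288.68 = 900.1440 per 100,000.

900.1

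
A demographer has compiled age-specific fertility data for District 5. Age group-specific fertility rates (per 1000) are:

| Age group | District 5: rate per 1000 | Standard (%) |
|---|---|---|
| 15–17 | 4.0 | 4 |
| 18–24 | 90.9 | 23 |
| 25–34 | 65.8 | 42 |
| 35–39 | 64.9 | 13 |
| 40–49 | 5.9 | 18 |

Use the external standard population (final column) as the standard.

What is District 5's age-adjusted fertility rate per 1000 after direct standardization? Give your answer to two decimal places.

Standard weights: 0.04, 0.23, 0.42, 0.13, 0.18.
Standardized rate: 0.0400×4.0 + 0.2300×90.9 + 0.4200×65.8 + 0.1300×64.9 + 0.1800×5.9 = 58.2020 per 1000.

58.20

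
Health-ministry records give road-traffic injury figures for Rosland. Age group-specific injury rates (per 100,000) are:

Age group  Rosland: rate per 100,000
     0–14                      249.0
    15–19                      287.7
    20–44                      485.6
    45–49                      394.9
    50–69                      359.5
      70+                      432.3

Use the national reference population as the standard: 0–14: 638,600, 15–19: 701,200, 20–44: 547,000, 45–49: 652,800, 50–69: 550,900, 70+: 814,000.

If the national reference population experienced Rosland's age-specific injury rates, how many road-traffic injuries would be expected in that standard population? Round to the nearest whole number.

Expected road-traffic injuries = Σ (standard pop × age-specific rate ÷ 100,000)
= 638,600×249.0/100,000 + 701,200×287.7/100,000 + 547,000×485.6/100,000 + 652,800×394.9/100,000 + 550,900×359.5/100,000 + 814,000×432.3/100,000
= 1590.11 + 2017.35 + 2656.23 + 2577.91 + 1980.49 + 3518.92 = 14341.01.

14341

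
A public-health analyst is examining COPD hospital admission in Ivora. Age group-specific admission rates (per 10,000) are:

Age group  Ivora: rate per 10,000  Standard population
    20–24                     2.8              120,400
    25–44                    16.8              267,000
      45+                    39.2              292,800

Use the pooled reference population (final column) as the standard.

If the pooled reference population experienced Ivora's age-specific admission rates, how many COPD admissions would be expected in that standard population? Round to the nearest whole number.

Expected COPD admissions = Σ (standard pop × age-specific rate ÷ 10,000)
= 120,400×2.8/10,000 + 267,000×16.8/10,000 + 292,800×39.2/10,000
= 33.71 + 448.56 + 1147.78 = 1630.05.

1630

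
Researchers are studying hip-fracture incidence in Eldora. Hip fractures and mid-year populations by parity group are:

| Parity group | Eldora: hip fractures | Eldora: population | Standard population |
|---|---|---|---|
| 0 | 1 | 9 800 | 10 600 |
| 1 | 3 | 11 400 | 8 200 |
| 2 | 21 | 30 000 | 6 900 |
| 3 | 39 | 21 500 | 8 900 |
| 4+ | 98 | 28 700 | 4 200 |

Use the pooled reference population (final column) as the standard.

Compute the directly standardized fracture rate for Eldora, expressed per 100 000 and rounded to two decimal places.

Parity-specific rates per 100 000 for Eldora: 10.20, 26.32, 70.00, 181.40, 341.46.
Standard total = 38 800; weights = 0.2732, 0.2113, 0.1778, 0.2294, 0.1082.
Standardized rate: 0.2732×10.20 + 0.2113×26.32 + 0.1778×70.00 + 0.2294×181.40 + 0.1082×341.46 = 99.3690 per 100 000.

99.37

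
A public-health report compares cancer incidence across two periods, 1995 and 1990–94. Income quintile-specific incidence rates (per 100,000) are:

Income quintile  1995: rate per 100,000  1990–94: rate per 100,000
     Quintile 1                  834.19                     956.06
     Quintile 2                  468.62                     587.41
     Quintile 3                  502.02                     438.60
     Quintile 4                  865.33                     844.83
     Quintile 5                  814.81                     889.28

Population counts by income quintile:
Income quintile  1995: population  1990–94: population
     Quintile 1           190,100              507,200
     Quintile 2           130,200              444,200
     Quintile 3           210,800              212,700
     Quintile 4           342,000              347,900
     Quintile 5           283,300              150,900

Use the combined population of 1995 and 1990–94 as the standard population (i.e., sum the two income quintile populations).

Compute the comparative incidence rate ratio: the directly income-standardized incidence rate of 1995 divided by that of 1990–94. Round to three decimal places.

Combined standard total = 2,819,300; weights = 0.2473, 0.2037, 0.1502, 0.2447, 0.1540.
1995: 0.2473×834.19 + 0.2037×468.62 + 0.1502×502.02 + 0.2447×865.33 + 0.1540×814.81 = 714.4480 per 100,000.
1990–94: 0.2473×956.06 + 0.2037×587.41 + 0.1502×438.60 + 0.2447×844.83 + 0.1540×889.28 = 765.7183 per 100,000.
Ratio = 714.4480 ÷ 765.7183 = 0.93304.

0.933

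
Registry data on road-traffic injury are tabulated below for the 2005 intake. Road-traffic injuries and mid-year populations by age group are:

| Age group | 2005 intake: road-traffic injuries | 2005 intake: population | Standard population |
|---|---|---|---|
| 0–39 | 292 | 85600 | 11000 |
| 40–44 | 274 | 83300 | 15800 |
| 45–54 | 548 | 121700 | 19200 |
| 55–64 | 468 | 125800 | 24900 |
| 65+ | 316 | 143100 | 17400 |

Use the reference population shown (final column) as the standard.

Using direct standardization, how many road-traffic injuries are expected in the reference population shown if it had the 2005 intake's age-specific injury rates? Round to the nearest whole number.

307

Age-specific rates per 100000 for the 2005 intake: 341.12, 328.93, 450.29, 372.02, 220.82.
Expected road-traffic injuries = Σ (standard pop × age-specific rate ÷ 100000)
= 11000×341.12/100000 + 15800×328.93/100000 + 19200×450.29/100000 + 24900×372.02/100000 + 17400×220.82/100000
= 37.52 + 51.97 + 86.46 + 92.63 + 38.42 = 307.01.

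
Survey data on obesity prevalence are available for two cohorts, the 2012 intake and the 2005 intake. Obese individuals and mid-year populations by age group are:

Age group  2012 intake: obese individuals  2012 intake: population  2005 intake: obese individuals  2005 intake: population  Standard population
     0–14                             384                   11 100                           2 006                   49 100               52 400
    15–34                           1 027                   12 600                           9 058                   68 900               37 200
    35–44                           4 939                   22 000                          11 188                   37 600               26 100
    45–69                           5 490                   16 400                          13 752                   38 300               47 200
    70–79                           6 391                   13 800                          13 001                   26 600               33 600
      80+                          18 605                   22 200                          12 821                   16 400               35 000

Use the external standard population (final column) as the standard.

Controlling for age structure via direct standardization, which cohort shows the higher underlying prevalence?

2005 intake

Age-specific rates per 1 000 for the 2012 intake: 34.595, 81.508, 224.500, 334.756, 463.116, 838.063.
For the 2005 intake: 40.855, 131.466, 297.553, 359.060, 488.759, 781.768.
Standard total = 231 500; weights = 0.2263, 0.1607, 0.1127, 0.2039, 0.1451, 0.1512.
The 2012 intake: 0.2263×34.595 + 0.1607×81.508 + 0.1127×224.500 + 0.2039×334.756 + 0.1451×463.116 + 0.1512×838.063 = 308.4134 per 1 000.
The 2005 intake: 0.2263×40.855 + 0.1607×131.466 + 0.1127×297.553 + 0.2039×359.060 + 0.1451×488.759 + 0.1512×781.768 = 326.2606 per 1 000.
The crude rates (375.49 vs 260.98) would put the 2012 intake higher, but that reflects its age composition; once standardized to a common age structure, the 2005 intake has the higher underlying rate.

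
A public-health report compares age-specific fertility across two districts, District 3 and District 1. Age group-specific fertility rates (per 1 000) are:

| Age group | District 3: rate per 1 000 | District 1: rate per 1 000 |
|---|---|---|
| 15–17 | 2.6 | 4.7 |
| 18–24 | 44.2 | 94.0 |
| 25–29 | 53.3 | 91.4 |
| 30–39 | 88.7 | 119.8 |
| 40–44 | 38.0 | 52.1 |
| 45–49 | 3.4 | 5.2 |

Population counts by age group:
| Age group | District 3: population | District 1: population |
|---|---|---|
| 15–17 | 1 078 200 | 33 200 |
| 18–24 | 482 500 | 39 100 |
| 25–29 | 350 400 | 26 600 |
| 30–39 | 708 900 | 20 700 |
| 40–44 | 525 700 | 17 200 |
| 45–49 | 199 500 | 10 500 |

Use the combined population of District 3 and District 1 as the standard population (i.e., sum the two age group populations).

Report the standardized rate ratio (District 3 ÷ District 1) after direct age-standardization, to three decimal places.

0.643

Combined standard total = 3 492 500; weights = 0.3182, 0.1493, 0.1079, 0.2089, 0.1554, 0.0601.
District 3: 0.3182×2.6 + 0.1493×44.2 + 0.1079×53.3 + 0.2089×88.7 + 0.1554×38.0 + 0.0601×3.4 = 37.8234 per 1 000.
District 1: 0.3182×4.7 + 0.1493×94.0 + 0.1079×91.4 + 0.2089×119.8 + 0.1554×52.1 + 0.0601×5.2 = 58.8389 per 1 000.
Ratio = 37.8234 ÷ 58.8389 = 0.64283.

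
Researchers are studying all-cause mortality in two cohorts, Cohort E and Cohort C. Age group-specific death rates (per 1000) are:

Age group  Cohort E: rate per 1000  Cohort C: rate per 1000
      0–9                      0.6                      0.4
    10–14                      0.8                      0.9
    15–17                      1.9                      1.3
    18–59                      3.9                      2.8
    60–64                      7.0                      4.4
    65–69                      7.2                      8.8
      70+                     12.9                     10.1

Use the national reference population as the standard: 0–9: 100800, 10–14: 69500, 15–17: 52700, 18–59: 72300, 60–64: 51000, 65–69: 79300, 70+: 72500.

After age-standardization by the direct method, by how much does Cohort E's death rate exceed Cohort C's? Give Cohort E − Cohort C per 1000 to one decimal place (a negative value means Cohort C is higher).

Standard total = 498100; weights = 0.2024, 0.1395, 0.1058, 0.1452, 0.1024, 0.1592, 0.1456.
Cohort E: 0.2024×0.6 + 0.1395×0.8 + 0.1058×1.9 + 0.1452×3.9 + 0.1024×7.0 + 0.1592×7.2 + 0.1456×12.9 = 4.7408 per 1000.
Cohort C: 0.2024×0.4 + 0.1395×0.9 + 0.1058×1.3 + 0.1452×2.8 + 0.1024×4.4 + 0.1592×8.8 + 0.1456×10.1 = 4.0721 per 1000.
Difference = 4.7408 − 4.0721 = 0.6687.

0.7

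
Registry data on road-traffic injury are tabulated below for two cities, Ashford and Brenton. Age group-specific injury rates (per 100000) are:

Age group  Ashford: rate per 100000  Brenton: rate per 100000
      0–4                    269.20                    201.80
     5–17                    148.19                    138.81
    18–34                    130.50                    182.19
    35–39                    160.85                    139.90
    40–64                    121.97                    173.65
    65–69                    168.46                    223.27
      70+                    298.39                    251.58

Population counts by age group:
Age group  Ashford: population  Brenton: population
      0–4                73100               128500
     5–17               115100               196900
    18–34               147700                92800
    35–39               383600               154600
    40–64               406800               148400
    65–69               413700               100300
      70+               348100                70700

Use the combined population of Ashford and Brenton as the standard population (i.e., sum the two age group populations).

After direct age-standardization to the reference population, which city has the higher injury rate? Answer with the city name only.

Brenton

Combined standard total = 2780300; weights = 0.0725, 0.1122, 0.0865, 0.1936, 0.1997, 0.1849, 0.1506.
Ashford: 0.0725×269.20 + 0.1122×148.19 + 0.0865×130.50 + 0.1936×160.85 + 0.1997×121.97 + 0.1849×168.46 + 0.1506×298.39 = 179.0212 per 100000.
Brenton: 0.0725×201.80 + 0.1122×138.81 + 0.0865×182.19 + 0.1936×139.90 + 0.1997×173.65 + 0.1849×223.27 + 0.1506×251.58 = 186.8991 per 100000.
The crude rates (180.55 vs 176.81) would put Ashford higher, but that reflects its age composition; once standardized to a common age structure, Brenton has the higher underlying rate.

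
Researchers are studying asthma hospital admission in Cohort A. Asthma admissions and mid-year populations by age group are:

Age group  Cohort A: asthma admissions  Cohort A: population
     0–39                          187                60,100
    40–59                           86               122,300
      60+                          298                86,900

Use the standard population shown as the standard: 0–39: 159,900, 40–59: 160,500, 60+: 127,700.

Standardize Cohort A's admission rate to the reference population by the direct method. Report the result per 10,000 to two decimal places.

23.39

Age-specific rates per 10,000 for Cohort A: 31.11, 7.03, 34.29.
Standard total = 448,100; weights = 0.3568, 0.3582, 0.2850.
Standardized rate: 0.3568×31.11 + 0.3582×7.03 + 0.2850×34.29 = 23.3943 per 10,000.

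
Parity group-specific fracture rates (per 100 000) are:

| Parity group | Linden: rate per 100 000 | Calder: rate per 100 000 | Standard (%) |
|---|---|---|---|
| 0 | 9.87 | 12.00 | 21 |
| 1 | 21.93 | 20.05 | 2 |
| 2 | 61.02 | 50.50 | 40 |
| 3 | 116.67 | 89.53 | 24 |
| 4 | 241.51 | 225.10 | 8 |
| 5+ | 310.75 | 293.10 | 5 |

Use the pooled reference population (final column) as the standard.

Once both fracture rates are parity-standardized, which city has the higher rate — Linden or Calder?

Standard weights: 0.21, 0.02, 0.40, 0.24, 0.08, 0.05.
Linden: 0.2100×9.87 + 0.0200×21.93 + 0.4000×61.02 + 0.2400×116.67 + 0.0800×241.51 + 0.0500×310.75 = 89.7784 per 100 000.
Calder: 0.2100×12.00 + 0.0200×20.05 + 0.4000×50.50 + 0.2400×89.53 + 0.0800×225.10 + 0.0500×293.10 = 77.2712 per 100 000.

Linden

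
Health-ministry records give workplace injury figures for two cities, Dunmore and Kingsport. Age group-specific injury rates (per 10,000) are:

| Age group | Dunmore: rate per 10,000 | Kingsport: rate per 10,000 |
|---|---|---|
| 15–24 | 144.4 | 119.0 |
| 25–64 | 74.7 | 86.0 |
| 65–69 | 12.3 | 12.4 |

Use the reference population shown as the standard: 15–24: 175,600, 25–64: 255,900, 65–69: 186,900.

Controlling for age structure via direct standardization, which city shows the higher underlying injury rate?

Dunmore

Standard total = 618,400; weights = 0.2840, 0.4138, 0.3022.
Dunmore: 0.2840×144.4 + 0.4138×74.7 + 0.3022×12.3 = 75.6327 per 10,000.
Kingsport: 0.2840×119.0 + 0.4138×86.0 + 0.3022×12.4 = 73.1264 per 10,000.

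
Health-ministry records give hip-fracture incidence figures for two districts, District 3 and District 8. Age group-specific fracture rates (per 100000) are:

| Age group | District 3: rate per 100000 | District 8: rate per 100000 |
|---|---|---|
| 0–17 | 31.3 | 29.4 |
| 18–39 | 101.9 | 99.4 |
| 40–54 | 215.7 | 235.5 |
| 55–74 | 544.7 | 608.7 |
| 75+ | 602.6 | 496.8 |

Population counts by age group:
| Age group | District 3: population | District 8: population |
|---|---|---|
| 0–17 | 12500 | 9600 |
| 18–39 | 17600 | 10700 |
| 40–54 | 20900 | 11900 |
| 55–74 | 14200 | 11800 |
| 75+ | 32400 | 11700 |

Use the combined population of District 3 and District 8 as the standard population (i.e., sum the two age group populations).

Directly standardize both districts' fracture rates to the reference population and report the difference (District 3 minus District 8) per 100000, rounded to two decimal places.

16.08

Combined standard total = 153300; weights = 0.1442, 0.1846, 0.2140, 0.1696, 0.2877.
District 3: 0.1442×31.3 + 0.1846×101.9 + 0.2140×215.7 + 0.1696×544.7 + 0.2877×602.6 = 335.2076 per 100000.
District 8: 0.1442×29.4 + 0.1846×99.4 + 0.2140×235.5 + 0.1696×608.7 + 0.2877×496.8 = 319.1275 per 100000.
Difference = 335.2076 − 319.1275 = 16.0801.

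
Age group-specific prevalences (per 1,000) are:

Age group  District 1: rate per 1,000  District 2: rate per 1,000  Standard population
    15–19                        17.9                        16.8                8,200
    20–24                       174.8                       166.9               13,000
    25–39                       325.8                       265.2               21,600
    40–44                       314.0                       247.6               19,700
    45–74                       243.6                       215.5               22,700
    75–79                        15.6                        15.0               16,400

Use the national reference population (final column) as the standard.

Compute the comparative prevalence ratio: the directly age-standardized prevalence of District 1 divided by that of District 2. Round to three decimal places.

1.187

Standard total = 101,600; weights = 0.0807, 0.1280, 0.2126, 0.1939, 0.2234, 0.1614.
District 1: 0.0807×17.9 + 0.1280×174.8 + 0.2126×325.8 + 0.1939×314.0 + 0.2234×243.6 + 0.1614×15.6 = 210.9037 per 1,000.
District 2: 0.0807×16.8 + 0.1280×166.9 + 0.2126×265.2 + 0.1939×247.6 + 0.2234×215.5 + 0.1614×15.0 = 177.6708 per 1,000.
Ratio = 210.9037 ÷ 177.6708 = 1.18705.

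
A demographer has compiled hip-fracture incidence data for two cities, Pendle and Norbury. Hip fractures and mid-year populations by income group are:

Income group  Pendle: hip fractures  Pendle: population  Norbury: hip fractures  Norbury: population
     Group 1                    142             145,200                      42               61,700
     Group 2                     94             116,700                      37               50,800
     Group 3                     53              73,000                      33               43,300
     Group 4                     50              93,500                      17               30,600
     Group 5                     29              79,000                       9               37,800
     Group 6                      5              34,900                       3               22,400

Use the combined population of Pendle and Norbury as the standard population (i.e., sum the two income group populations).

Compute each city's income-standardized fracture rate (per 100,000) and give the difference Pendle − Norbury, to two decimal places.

Income-specific rates per 100,000 for Pendle: 97.80, 80.55, 72.60, 53.48, 36.71, 14.33.
For Norbury: 68.07, 72.83, 76.21, 55.56, 23.81, 13.39.
Combined standard total = 788,900; weights = 0.2623, 0.2123, 0.1474, 0.1573, 0.1481, 0.0726.
Pendle: 0.2623×97.80 + 0.2123×80.55 + 0.1474×72.60 + 0.1573×53.48 + 0.1481×36.71 + 0.0726×14.33 = 68.3413 per 100,000.
Norbury: 0.2623×68.07 + 0.2123×72.83 + 0.1474×76.21 + 0.1573×55.56 + 0.1481×23.81 + 0.0726×13.39 = 57.7894 per 100,000.
Difference = 68.3413 − 57.7894 = 10.5519.

10.55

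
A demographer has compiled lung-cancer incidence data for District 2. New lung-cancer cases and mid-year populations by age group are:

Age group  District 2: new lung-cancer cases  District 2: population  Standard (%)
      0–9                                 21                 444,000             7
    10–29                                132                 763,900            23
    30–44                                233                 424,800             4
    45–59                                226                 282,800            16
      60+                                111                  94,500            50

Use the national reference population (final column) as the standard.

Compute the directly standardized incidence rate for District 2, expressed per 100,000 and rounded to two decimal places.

Age-specific rates per 100,000 for District 2: 4.73, 17.28, 54.85, 79.92, 117.46.
Standard weights: 0.07, 0.23, 0.04, 0.16, 0.50.
Standardized rate: 0.0700×4.73 + 0.2300×17.28 + 0.0400×54.85 + 0.1600×79.92 + 0.5000×117.46 = 78.0160 per 100,000.

78.02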